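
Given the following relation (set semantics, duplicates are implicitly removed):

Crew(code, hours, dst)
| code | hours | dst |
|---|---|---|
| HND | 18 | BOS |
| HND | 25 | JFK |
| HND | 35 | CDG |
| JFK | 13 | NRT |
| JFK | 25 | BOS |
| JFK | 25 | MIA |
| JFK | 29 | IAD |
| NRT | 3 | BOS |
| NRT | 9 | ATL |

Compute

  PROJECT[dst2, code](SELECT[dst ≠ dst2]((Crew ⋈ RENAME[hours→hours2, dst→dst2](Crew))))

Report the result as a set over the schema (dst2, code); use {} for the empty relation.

{(ATL, NRT), (BOS, HND), (BOS, JFK), (BOS, NRT), (CDG, HND), (IAD, JFK), (JFK, HND), (MIA, JFK), (NRT, JFK)}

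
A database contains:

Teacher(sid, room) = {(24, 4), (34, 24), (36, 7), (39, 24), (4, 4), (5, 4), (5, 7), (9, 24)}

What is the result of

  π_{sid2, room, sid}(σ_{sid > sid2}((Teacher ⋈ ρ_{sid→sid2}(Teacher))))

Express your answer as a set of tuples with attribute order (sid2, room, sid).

{(34, 24, 39), (4, 4, 24), (4, 4, 5), (5, 4, 24), (5, 7, 36), (9, 24, 34), (9, 24, 39)}

ρ[sid→sid2]: schema becomes (sid2, room); tuples unchanged.
Teacher ⋈ ρ_{sid→sid2}(Teacher) (natural join on room): {(24, 4, 24), (24, 4, 4), (24, 4, 5), (34, 24, 34), (34, 24, 39), (34, 24, 9), (36, 7, 36), (36, 7, 5), (39, 24, 34), (39, 24, 39), (39, 24, 9), (4, 4, 24), (4, 4, 4), (4, 4, 5), (5, 4, 24), (5, 4, 4), (5, 4, 5), (5, 7, 36), (5, 7, 5), (9, 24, 34), (9, 24, 39), (9, 24, 9)}
Selection sid > sid2: {(24, 4, 4), (24, 4, 5), (34, 24, 9), (36, 7, 5), (39, 24, 34), (39, 24, 9), (5, 4, 4)}
π[sid2, room, sid]: project onto (sid2, room, sid) → {(34, 24, 39), (4, 4, 24), (4, 4, 5), (5, 4, 24), (5, 7, 36), (9, 24, 34), (9, 24, 39)}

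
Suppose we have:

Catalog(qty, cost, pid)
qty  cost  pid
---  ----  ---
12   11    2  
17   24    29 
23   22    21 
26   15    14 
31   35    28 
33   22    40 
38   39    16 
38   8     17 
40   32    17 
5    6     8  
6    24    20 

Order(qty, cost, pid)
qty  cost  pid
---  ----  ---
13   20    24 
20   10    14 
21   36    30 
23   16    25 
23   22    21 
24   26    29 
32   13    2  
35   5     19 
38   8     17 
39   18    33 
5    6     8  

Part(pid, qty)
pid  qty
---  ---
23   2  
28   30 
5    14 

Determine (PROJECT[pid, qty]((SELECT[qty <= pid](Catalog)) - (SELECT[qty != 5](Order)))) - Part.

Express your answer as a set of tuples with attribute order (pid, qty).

Apply σ_{qty <= pid}; surviving tuples: {(17, 24, 29), (33, 22, 40), (5, 6, 8), (6, 24, 20)}
Apply σ_{qty != 5}; surviving tuples: {(13, 20, 24), (20, 10, 14), (21, 36, 30), (23, 16, 25), (23, 22, 21), (24, 26, 29), (32, 13, 2), (35, 5, 19), (38, 8, 17), (39, 18, 33)}
Taking the difference: {(17, 24, 29), (33, 22, 40), (5, 6, 8), (6, 24, 20)}
Projecting to pid, qty: {(20, 6), (29, 17), (40, 33), (8, 5)}
Taking the difference: {(20, 6), (29, 17), (40, 33), (8, 5)}

{(20, 6), (29, 17), (40, 33), (8, 5)}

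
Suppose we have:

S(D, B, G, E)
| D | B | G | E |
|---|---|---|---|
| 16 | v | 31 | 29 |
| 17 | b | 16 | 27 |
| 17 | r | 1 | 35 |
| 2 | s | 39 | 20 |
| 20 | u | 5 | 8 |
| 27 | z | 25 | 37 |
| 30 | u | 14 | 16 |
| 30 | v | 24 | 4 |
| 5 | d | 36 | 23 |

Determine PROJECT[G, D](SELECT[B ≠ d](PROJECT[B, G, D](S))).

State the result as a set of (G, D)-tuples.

{(1, 17), (14, 30), (16, 17), (24, 30), (25, 27), (31, 16), (39, 2), (5, 20)}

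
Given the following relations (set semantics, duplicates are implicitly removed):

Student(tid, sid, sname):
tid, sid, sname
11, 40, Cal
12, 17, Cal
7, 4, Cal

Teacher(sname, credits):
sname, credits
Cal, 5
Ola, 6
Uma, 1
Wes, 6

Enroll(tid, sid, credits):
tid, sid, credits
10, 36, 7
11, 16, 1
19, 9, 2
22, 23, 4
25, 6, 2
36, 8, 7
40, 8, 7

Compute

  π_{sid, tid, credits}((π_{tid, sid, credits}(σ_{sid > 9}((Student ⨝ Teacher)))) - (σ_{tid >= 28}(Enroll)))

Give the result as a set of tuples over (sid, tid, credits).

{(17, 12, 5), (40, 11, 5)}

Joining Student and Teacher on sname yields {(11, 40, Cal, 5), (12, 17, Cal, 5), (7, 4, Cal, 5)}.
σ[sid > 9]: keep tuples satisfying sid > 9 → {(11, 40, Cal, 5), (12, 17, Cal, 5)}
Projecting to tid, sid, credits: {(11, 40, 5), (12, 17, 5)}
σ[tid >= 28]: keep tuples satisfying tid >= 28 → {(36, 8, 7), (40, 8, 7)}
Set difference of the two operands is {(11, 40, 5), (12, 17, 5)}.
Projecting to sid, tid, credits: {(17, 12, 5), (40, 11, 5)}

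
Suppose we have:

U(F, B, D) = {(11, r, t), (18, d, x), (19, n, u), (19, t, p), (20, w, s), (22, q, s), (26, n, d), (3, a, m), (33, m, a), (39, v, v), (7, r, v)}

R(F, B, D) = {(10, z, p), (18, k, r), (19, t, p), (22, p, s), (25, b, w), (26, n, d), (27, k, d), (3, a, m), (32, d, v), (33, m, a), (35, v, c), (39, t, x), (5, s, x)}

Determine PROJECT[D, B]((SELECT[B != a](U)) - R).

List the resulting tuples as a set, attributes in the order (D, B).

Filtering on B != a leaves {(11, r, t), (18, d, x), (19, n, u), (19, t, p), (20, w, s), (22, q, s), (26, n, d), (33, m, a), (39, v, v), (7, r, v)}.
Difference: {(11, r, t), (18, d, x), (19, n, u), (19, t, p), (20, w, s), (22, q, s), (26, n, d), (33, m, a), (39, v, v), (7, r, v)} with {(10, z, p), (18, k, r), (19, t, p), (22, p, s), (25, b, w), (26, n, d), (27, k, d), (3, a, m), (32, d, v), (33, m, a), (35, v, c), (39, t, x), (5, s, x)} → {(11, r, t), (18, d, x), (19, n, u), (20, w, s), (22, q, s), (39, v, v), (7, r, v)}
π_{D, B} gives {(s, q), (s, w), (t, r), (u, n), (v, r), (v, v), (x, d)}.

{(s, q), (s, w), (t, r), (u, n), (v, r), (v, v), (x, d)}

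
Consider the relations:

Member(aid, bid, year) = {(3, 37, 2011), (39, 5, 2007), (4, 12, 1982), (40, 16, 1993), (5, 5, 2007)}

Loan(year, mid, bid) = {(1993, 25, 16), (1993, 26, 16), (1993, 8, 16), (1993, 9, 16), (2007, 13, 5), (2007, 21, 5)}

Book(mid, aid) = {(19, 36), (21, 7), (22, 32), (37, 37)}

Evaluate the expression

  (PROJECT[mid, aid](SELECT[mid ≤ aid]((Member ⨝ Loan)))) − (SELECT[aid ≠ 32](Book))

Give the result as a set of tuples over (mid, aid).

{(13, 39), (21, 39), (25, 40), (26, 40), (8, 40), (9, 40)}

Member ⋈ Loan (natural join on bid, year): {(39, 5, 2007, 13), (39, 5, 2007, 21), (40, 16, 1993, 25), (40, 16, 1993, 26), (40, 16, 1993, 8), (40, 16, 1993, 9), (5, 5, 2007, 13), (5, 5, 2007, 21)}
Apply σ_{mid ≤ aid}; surviving tuples: {(39, 5, 2007, 13), (39, 5, 2007, 21), (40, 16, 1993, 25), (40, 16, 1993, 26), (40, 16, 1993, 8), (40, 16, 1993, 9)}
π_{mid, aid} gives {(13, 39), (21, 39), (25, 40), (26, 40), (8, 40), (9, 40)}.
Apply σ_{aid ≠ 32}; surviving tuples: {(19, 36), (21, 7), (37, 37)}
Taking the difference: {(13, 39), (21, 39), (25, 40), (26, 40), (8, 40), (9, 40)}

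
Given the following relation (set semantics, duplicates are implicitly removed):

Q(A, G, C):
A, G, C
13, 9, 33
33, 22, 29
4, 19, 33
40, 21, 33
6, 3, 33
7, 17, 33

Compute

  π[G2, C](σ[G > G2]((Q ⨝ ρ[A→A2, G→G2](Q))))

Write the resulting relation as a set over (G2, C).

{(17, 33), (19, 33), (3, 33), (9, 33)}

ρ[A→A2, G→G2]: schema becomes (A2, G2, C); tuples unchanged.
Natural join on C: {(13, 9, 33, 13, 9), (13, 9, 33, 4, 19), (13, 9, 33, 40, 21), (13, 9, 33, 6, 3), (13, 9, 33, 7, 17), (33, 22, 29, 33, 22), (4, 19, 33, 13, 9), (4, 19, 33, 4, 19), (4, 19, 33, 40, 21), (4, 19, 33, 6, 3), (4, 19, 33, 7, 17), (40, 21, 33, 13, 9), (40, 21, 33, 4, 19), (40, 21, 33, 40, 21), (40, 21, 33, 6, 3), (40, 21, 33, 7, 17), (6, 3, 33, 13, 9), (6, 3, 33, 4, 19), (6, 3, 33, 40, 21), (6, 3, 33, 6, 3), (6, 3, 33, 7, 17), (7, 17, 33, 13, 9), (7, 17, 33, 4, 19), (7, 17, 33, 40, 21), (7, 17, 33, 6, 3), (7, 17, 33, 7, 17)}
Selection G > G2: {(13, 9, 33, 6, 3), (4, 19, 33, 13, 9), (4, 19, 33, 6, 3), (4, 19, 33, 7, 17), (40, 21, 33, 13, 9), (40, 21, 33, 4, 19), (40, 21, 33, 6, 3), (40, 21, 33, 7, 17), (7, 17, 33, 13, 9), (7, 17, 33, 6, 3)}
Keep only column(s) G2, C (6 duplicate(s) eliminated): {(17, 33), (19, 33), (3, 33), (9, 33)}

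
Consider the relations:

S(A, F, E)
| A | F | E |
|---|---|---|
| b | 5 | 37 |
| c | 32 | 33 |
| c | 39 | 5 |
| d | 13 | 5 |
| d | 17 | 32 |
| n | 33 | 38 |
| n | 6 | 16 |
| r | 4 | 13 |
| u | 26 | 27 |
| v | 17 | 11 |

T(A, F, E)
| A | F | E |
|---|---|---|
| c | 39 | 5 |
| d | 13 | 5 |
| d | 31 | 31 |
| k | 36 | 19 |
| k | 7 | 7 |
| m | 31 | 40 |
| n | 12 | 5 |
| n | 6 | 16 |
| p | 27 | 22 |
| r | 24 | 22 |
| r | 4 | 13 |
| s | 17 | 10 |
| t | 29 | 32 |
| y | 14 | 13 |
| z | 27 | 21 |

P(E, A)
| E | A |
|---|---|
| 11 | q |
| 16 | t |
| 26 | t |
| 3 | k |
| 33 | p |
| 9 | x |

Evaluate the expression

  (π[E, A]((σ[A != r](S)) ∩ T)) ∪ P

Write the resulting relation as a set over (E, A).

{(11, q), (16, n), (16, t), (26, t), (3, k), (33, p), (5, c), (5, d), (9, x)}

σ[A != r]: keep tuples satisfying A != r → {(b, 5, 37), (c, 32, 33), (c, 39, 5), (d, 13, 5), (d, 17, 32), (n, 33, 38), (n, 6, 16), (u, 26, 27), (v, 17, 11)}
Set intersection of the two operands is {(c, 39, 5), (d, 13, 5), (n, 6, 16)}.
Keep only column(s) E, A: {(16, n), (5, c), (5, d)}
Set union of the two operands is {(11, q), (16, n), (16, t), (26, t), (3, k), (33, p), (5, c), (5, d), (9, x)}.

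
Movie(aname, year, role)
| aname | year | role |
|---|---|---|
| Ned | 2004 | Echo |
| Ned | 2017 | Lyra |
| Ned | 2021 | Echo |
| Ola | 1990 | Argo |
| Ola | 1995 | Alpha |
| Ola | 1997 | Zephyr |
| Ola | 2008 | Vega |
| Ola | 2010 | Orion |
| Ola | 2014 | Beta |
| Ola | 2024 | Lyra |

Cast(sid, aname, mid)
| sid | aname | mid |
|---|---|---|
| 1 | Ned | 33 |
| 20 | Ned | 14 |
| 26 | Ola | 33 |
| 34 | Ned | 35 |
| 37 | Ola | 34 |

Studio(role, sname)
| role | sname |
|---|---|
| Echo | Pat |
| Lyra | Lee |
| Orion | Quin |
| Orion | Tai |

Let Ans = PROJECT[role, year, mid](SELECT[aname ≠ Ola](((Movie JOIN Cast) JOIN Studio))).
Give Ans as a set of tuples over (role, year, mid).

Natural join on aname: {(Ned, 2004, Echo, 1, 33), (Ned, 2004, Echo, 20, 14), (Ned, 2004, Echo, 34, 35), (Ned, 2017, Lyra, 1, 33), (Ned, 2017, Lyra, 20, 14), (Ned, 2017, Lyra, 34, 35), (Ned, 2021, Echo, 1, 33), (Ned, 2021, Echo, 20, 14), (Ned, 2021, Echo, 34, 35), (Ola, 1990, Argo, 26, 33), (Ola, 1990, Argo, 37, 34), (Ola, 1995, Alpha, 26, 33), (Ola, 1995, Alpha, 37, 34), (Ola, 1997, Zephyr, 26, 33), (Ola, 1997, Zephyr, 37, 34), (Ola, 2008, Vega, 26, 33), (Ola, 2008, Vega, 37, 34), (Ola, 2010, Orion, 26, 33), (Ola, 2010, Orion, 37, 34), (Ola, 2014, Beta, 26, 33), (Ola, 2014, Beta, 37, 34), (Ola, 2024, Lyra, 26, 33), (Ola, 2024, Lyra, 37, 34)}
Natural join on role: {(Ned, 2004, Echo, 1, 33, Pat), (Ned, 2004, Echo, 20, 14, Pat), (Ned, 2004, Echo, 34, 35, Pat), (Ned, 2017, Lyra, 1, 33, Lee), (Ned, 2017, Lyra, 20, 14, Lee), (Ned, 2017, Lyra, 34, 35, Lee), (Ned, 2021, Echo, 1, 33, Pat), (Ned, 2021, Echo, 20, 14, Pat), (Ned, 2021, Echo, 34, 35, Pat), (Ola, 2010, Orion, 26, 33, Quin), (Ola, 2010, Orion, 26, 33, Tai), (Ola, 2010, Orion, 37, 34, Quin), (Ola, 2010, Orion, 37, 34, Tai), (Ola, 2024, Lyra, 26, 33, Lee), (Ola, 2024, Lyra, 37, 34, Lee)}
Apply σ_{aname ≠ Ola}; surviving tuples: {(Ned, 2004, Echo, 1, 33, Pat), (Ned, 2004, Echo, 20, 14, Pat), (Ned, 2004, Echo, 34, 35, Pat), (Ned, 2017, Lyra, 1, 33, Lee), (Ned, 2017, Lyra, 20, 14, Lee), (Ned, 2017, Lyra, 34, 35, Lee), (Ned, 2021, Echo, 1, 33, Pat), (Ned, 2021, Echo, 20, 14, Pat), (Ned, 2021, Echo, 34, 35, Pat)}
Projecting to role, year, mid: {(Echo, 2004, 14), (Echo, 2004, 33), (Echo, 2004, 35), (Echo, 2021, 14), (Echo, 2021, 33), (Echo, 2021, 35), (Lyra, 2017, 14), (Lyra, 2017, 33), (Lyra, 2017, 35)}

{(Echo, 2004, 14), (Echo, 2004, 33), (Echo, 2004, 35), (Echo, 2021, 14), (Echo, 2021, 33), (Echo, 2021, 35), (Lyra, 2017, 14), (Lyra, 2017, 33), (Lyra, 2017, 35)}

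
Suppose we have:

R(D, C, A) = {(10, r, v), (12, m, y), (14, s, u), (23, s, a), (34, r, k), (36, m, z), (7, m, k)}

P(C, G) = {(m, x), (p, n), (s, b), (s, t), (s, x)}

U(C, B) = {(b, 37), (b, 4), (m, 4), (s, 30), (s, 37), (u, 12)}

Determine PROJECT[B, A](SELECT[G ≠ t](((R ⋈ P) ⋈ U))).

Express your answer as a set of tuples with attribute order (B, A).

{(30, a), (30, u), (37, a), (37, u), (4, k), (4, y), (4, z)}

Natural join on C: {(12, m, y, x), (14, s, u, b), (14, s, u, t), (14, s, u, x), (23, s, a, b), (23, s, a, t), (23, s, a, x), (36, m, z, x), (7, m, k, x)}
Natural join on C: {(12, m, y, x, 4), (14, s, u, b, 30), (14, s, u, b, 37), (14, s, u, t, 30), (14, s, u, t, 37), (14, s, u, x, 30), (14, s, u, x, 37), (23, s, a, b, 30), (23, s, a, b, 37), (23, s, a, t, 30), (23, s, a, t, 37), (23, s, a, x, 30), (23, s, a, x, 37), (36, m, z, x, 4), (7, m, k, x, 4)}
σ[G ≠ t]: keep tuples satisfying G ≠ t → {(12, m, y, x, 4), (14, s, u, b, 30), (14, s, u, b, 37), (14, s, u, x, 30), (14, s, u, x, 37), (23, s, a, b, 30), (23, s, a, b, 37), (23, s, a, x, 30), (23, s, a, x, 37), (36, m, z, x, 4), (7, m, k, x, 4)}
π_{B, A} gives {(30, a), (30, u), (37, a), (37, u), (4, k), (4, y), (4, z)} (4 duplicate(s) eliminated).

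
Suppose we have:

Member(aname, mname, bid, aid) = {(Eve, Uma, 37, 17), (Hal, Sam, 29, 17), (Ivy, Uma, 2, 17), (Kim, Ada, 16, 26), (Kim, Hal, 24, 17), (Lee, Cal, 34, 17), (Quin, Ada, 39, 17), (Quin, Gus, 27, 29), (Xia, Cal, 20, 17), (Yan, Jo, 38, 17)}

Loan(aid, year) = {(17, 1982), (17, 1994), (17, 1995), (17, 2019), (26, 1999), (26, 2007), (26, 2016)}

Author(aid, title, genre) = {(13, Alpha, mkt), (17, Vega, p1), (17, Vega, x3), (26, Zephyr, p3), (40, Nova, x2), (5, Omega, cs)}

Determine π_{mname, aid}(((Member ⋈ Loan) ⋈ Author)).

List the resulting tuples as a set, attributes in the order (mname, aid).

Member ⋈ Loan (natural join on aid): {(Eve, Uma, 37, 17, 1982), (Eve, Uma, 37, 17, 1994), (Eve, Uma, 37, 17, 1995), (Eve, Uma, 37, 17, 2019), (Hal, Sam, 29, 17, 1982), (Hal, Sam, 29, 17, 1994), (Hal, Sam, 29, 17, 1995), (Hal, Sam, 29, 17, 2019), (Ivy, Uma, 2, 17, 1982), (Ivy, Uma, 2, 17, 1994), (Ivy, Uma, 2, 17, 1995), (Ivy, Uma, 2, 17, 2019), (Kim, Ada, 16, 26, 1999), (Kim, Ada, 16, 26, 2007), (Kim, Ada, 16, 26, 2016), (Kim, Hal, 24, 17, 1982), (Kim, Hal, 24, 17, 1994), (Kim, Hal, 24, 17, 1995), (Kim, Hal, 24, 17, 2019), (Lee, Cal, 34, 17, 1982), (Lee, Cal, 34, 17, 1994), (Lee, Cal, 34, 17, 1995), (Lee, Cal, 34, 17, 2019), (Quin, Ada, 39, 17, 1982), (Quin, Ada, 39, 17, 1994), (Quin, Ada, 39, 17, 1995), (Quin, Ada, 39, 17, 2019), (Xia, Cal, 20, 17, 1982), (Xia, Cal, 20, 17, 1994), (Xia, Cal, 20, 17, 1995), (Xia, Cal, 20, 17, 2019), (Yan, Jo, 38, 17, 1982), (Yan, Jo, 38, 17, 1994), (Yan, Jo, 38, 17, 1995), (Yan, Jo, 38, 17, 2019)}
(Member ⋈ Loan) ⋈ Author (natural join on aid): {(Eve, Uma, 37, 17, 1982, Vega, p1), (Eve, Uma, 37, 17, 1982, Vega, x3), (Eve, Uma, 37, 17, 1994, Vega, p1), (Eve, Uma, 37, 17, 1994, Vega, x3), (Eve, Uma, 37, 17, 1995, Vega, p1), (Eve, Uma, 37, 17, 1995, Vega, x3), (Eve, Uma, 37, 17, 2019, Vega, p1), (Eve, Uma, 37, 17, 2019, Vega, x3), (Hal, Sam, 29, 17, 1982, Vega, p1), (Hal, Sam, 29, 17, 1982, Vega, x3), (Hal, Sam, 29, 17, 1994, Vega, p1), (Hal, Sam, 29, 17, 1994, Vega, x3), (Hal, Sam, 29, 17, 1995, Vega, p1), (Hal, Sam, 29, 17, 1995, Vega, x3), (Hal, Sam, 29, 17, 2019, Vega, p1), (Hal, Sam, 29, 17, 2019, Vega, x3), (Ivy, Uma, 2, 17, 1982, Vega, p1), (Ivy, Uma, 2, 17, 1982, Vega, x3), (Ivy, Uma, 2, 17, 1994, Vega, p1), (Ivy, Uma, 2, 17, 1994, Vega, x3), (Ivy, Uma, 2, 17, 1995, Vega, p1), (Ivy, Uma, 2, 17, 1995, Vega, x3), (Ivy, Uma, 2, 17, 2019, Vega, p1), (Ivy, Uma, 2, 17, 2019, Vega, x3), (Kim, Ada, 16, 26, 1999, Zephyr, p3), (Kim, Ada, 16, 26, 2007, Zephyr, p3), (Kim, Ada, 16, 26, 2016, Zephyr, p3), (Kim, Hal, 24, 17, 1982, Vega, p1), (Kim, Hal, 24, 17, 1982, Vega, x3), (Kim, Hal, 24, 17, 1994, Vega, p1), (Kim, Hal, 24, 17, 1994, Vega, x3), (Kim, Hal, 24, 17, 1995, Vega, p1), (Kim, Hal, 24, 17, 1995, Vega, x3), (Kim, Hal, 24, 17, 2019, Vega, p1), (Kim, Hal, 24, 17, 2019, Vega, x3), (Lee, Cal, 34, 17, 1982, Vega, p1), (Lee, Cal, 34, 17, 1982, Vega, x3), (Lee, Cal, 34, 17, 1994, Vega, p1), (Lee, Cal, 34, 17, 1994, Vega, x3), (Lee, Cal, 34, 17, 1995, Vega, p1), (Lee, Cal, 34, 17, 1995, Vega, x3), (Lee, Cal, 34, 17, 2019, Vega, p1), (Lee, Cal, 34, 17, 2019, Vega, x3), (Quin, Ada, 39, 17, 1982, Vega, p1), (Quin, Ada, 39, 17, 1982, Vega, x3), (Quin, Ada, 39, 17, 1994, Vega, p1), (Quin, Ada, 39, 17, 1994, Vega, x3), (Quin, Ada, 39, 17, 1995, Vega, p1), (Quin, Ada, 39, 17, 1995, Vega, x3), (Quin, Ada, 39, 17, 2019, Vega, p1), (Quin, Ada, 39, 17, 2019, Vega, x3), (Xia, Cal, 20, 17, 1982, Vega, p1), (Xia, Cal, 20, 17, 1982, Vega, x3), (Xia, Cal, 20, 17, 1994, Vega, p1), (Xia, Cal, 20, 17, 1994, Vega, x3), (Xia, Cal, 20, 17, 1995, Vega, p1), (Xia, Cal, 20, 17, 1995, Vega, x3), (Xia, Cal, 20, 17, 2019, Vega, p1), (Xia, Cal, 20, 17, 2019, Vega, x3), (Yan, Jo, 38, 17, 1982, Vega, p1), (Yan, Jo, 38, 17, 1982, Vega, x3), (Yan, Jo, 38, 17, 1994, Vega, p1), (Yan, Jo, 38, 17, 1994, Vega, x3), (Yan, Jo, 38, 17, 1995, Vega, p1), (Yan, Jo, 38, 17, 1995, Vega, x3), (Yan, Jo, 38, 17, 2019, Vega, p1), (Yan, Jo, 38, 17, 2019, Vega, x3)}
Keep only column(s) mname, aid (60 duplicate(s) eliminated): {(Ada, 17), (Ada, 26), (Cal, 17), (Hal, 17), (Jo, 17), (Sam, 17), (Uma, 17)}

{(Ada, 17), (Ada, 26), (Cal, 17), (Hal, 17), (Jo, 17), (Sam, 17), (Uma, 17)}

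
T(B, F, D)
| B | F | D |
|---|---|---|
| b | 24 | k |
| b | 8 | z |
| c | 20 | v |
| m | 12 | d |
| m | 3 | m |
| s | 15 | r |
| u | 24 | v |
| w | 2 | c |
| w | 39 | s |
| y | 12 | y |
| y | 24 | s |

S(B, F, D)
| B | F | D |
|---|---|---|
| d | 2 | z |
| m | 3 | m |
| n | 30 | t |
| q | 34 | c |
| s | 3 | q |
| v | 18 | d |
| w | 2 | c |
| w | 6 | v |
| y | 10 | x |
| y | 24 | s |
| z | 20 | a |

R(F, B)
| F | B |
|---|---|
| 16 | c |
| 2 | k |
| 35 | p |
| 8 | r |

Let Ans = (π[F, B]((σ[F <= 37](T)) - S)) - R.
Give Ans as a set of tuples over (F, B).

Selection F <= 37: {(b, 24, k), (b, 8, z), (c, 20, v), (m, 12, d), (m, 3, m), (s, 15, r), (u, 24, v), (w, 2, c), (y, 12, y), (y, 24, s)}
Taking the difference: {(b, 24, k), (b, 8, z), (c, 20, v), (m, 12, d), (s, 15, r), (u, 24, v), (y, 12, y)}
Keep only column(s) F, B: {(12, m), (12, y), (15, s), (20, c), (24, b), (24, u), (8, b)}
Taking the difference: {(12, m), (12, y), (15, s), (20, c), (24, b), (24, u), (8, b)}

{(12, m), (12, y), (15, s), (20, c), (24, b), (24, u), (8, b)}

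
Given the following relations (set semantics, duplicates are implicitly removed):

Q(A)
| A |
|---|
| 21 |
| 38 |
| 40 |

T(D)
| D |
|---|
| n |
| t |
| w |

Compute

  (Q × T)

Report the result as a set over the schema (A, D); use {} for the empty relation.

{(21, n), (21, t), (21, w), (38, n), (38, t), (38, w), (40, n), (40, t), (40, w)}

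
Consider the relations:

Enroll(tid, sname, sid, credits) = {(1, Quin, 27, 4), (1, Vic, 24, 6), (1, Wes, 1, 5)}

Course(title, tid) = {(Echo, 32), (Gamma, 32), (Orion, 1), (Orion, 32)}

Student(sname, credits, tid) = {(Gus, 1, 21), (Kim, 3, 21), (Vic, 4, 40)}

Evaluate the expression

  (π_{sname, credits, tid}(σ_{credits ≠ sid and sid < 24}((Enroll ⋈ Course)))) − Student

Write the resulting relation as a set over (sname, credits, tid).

{(Wes, 5, 1)}

Natural join on tid: {(1, Quin, 27, 4, Orion), (1, Vic, 24, 6, Orion), (1, Wes, 1, 5, Orion)}
σ[credits ≠ sid and sid < 24]: keep tuples satisfying credits ≠ sid and sid < 24 → {(1, Wes, 1, 5, Orion)}
π[sname, credits, tid]: project onto (sname, credits, tid) → {(Wes, 5, 1)}
Taking the difference: {(Wes, 5, 1)}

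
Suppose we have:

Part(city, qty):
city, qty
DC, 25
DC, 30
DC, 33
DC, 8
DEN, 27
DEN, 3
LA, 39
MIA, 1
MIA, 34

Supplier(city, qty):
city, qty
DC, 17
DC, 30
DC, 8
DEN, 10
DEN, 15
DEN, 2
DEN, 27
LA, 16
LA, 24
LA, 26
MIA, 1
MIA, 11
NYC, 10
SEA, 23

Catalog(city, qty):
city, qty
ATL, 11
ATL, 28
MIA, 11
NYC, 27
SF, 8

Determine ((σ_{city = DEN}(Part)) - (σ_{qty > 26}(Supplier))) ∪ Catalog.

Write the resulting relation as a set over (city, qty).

σ[city = DEN]: keep tuples satisfying city = DEN → {(DEN, 27), (DEN, 3)}
σ[qty > 26]: keep tuples satisfying qty > 26 → {(DC, 30), (DEN, 27)}
Difference: {(DEN, 27), (DEN, 3)} with {(DC, 30), (DEN, 27)} → {(DEN, 3)}
Union: {(DEN, 3)} with {(ATL, 11), (ATL, 28), (MIA, 11), (NYC, 27), (SF, 8)} → {(ATL, 11), (ATL, 28), (DEN, 3), (MIA, 11), (NYC, 27), (SF, 8)}

{(ATL, 11), (ATL, 28), (DEN, 3), (MIA, 11), (NYC, 27), (SF, 8)}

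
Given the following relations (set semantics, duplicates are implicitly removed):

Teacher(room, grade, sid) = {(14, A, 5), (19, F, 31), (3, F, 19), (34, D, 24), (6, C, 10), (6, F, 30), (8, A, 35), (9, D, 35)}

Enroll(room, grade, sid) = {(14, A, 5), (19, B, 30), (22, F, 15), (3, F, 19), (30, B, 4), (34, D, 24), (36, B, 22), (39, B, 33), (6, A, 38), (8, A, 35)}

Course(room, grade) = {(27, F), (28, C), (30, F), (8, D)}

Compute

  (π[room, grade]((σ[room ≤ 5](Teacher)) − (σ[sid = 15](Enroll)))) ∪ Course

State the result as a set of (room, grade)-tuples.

{(27, F), (28, C), (3, F), (30, F), (8, D)}

Apply σ_{room ≤ 5}; surviving tuples: {(3, F, 19)}
Apply σ_{sid = 15}; surviving tuples: {(22, F, 15)}
Taking the difference: {(3, F, 19)}
Keep only column(s) room, grade: {(3, F)}
Taking the union: {(27, F), (28, C), (3, F), (30, F), (8, D)}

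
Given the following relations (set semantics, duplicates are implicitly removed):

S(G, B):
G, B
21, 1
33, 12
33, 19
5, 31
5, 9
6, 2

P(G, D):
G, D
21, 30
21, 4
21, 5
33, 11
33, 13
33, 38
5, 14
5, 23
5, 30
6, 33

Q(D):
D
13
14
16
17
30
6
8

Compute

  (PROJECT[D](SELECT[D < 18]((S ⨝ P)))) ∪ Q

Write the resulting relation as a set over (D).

{11, 13, 14, 16, 17, 30, 4, 5, 6, 8}

Joining S and P on G yields {(21, 1, 30), (21, 1, 4), (21, 1, 5), (33, 12, 11), (33, 12, 13), (33, 12, 38), (33, 19, 11), (33, 19, 13), (33, 19, 38), (5, 31, 14), (5, 31, 23), (5, 31, 30), (5, 9, 14), (5, 9, 23), (5, 9, 30), (6, 2, 33)}.
σ[D < 18]: keep tuples satisfying D < 18 → {(21, 1, 4), (21, 1, 5), (33, 12, 11), (33, 12, 13), (33, 19, 11), (33, 19, 13), (5, 31, 14), (5, 9, 14)}
π[D]: project onto (D) (3 duplicate(s) eliminated) → {11, 13, 14, 4, 5}
Set union of the two operands is {11, 13, 14, 16, 17, 30, 4, 5, 6, 8}.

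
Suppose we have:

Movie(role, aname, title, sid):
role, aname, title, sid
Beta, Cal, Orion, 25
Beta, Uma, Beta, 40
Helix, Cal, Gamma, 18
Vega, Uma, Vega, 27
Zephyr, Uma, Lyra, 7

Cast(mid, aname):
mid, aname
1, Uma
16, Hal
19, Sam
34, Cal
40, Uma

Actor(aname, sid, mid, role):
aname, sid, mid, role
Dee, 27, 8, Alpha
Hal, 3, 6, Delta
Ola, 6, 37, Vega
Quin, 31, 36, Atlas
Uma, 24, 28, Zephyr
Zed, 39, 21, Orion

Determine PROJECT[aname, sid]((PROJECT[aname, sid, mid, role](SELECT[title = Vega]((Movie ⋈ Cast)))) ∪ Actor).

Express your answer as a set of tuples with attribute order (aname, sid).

Joining Movie and Cast on aname yields {(Beta, Cal, Orion, 25, 34), (Beta, Uma, Beta, 40, 1), (Beta, Uma, Beta, 40, 40), (Helix, Cal, Gamma, 18, 34), (Vega, Uma, Vega, 27, 1), (Vega, Uma, Vega, 27, 40), (Zephyr, Uma, Lyra, 7, 1), (Zephyr, Uma, Lyra, 7, 40)}.
Filtering on title = Vega leaves {(Vega, Uma, Vega, 27, 1), (Vega, Uma, Vega, 27, 40)}.
Keep only column(s) aname, sid, mid, role: {(Uma, 27, 1, Vega), (Uma, 27, 40, Vega)}
Taking the union: {(Dee, 27, 8, Alpha), (Hal, 3, 6, Delta), (Ola, 6, 37, Vega), (Quin, 31, 36, Atlas), (Uma, 24, 28, Zephyr), (Uma, 27, 1, Vega), (Uma, 27, 40, Vega), (Zed, 39, 21, Orion)}
Keep only column(s) aname, sid (1 duplicate(s) eliminated): {(Dee, 27), (Hal, 3), (Ola, 6), (Quin, 31), (Uma, 24), (Uma, 27), (Zed, 39)}

{(Dee, 27), (Hal, 3), (Ola, 6), (Quin, 31), (Uma, 24), (Uma, 27), (Zed, 39)}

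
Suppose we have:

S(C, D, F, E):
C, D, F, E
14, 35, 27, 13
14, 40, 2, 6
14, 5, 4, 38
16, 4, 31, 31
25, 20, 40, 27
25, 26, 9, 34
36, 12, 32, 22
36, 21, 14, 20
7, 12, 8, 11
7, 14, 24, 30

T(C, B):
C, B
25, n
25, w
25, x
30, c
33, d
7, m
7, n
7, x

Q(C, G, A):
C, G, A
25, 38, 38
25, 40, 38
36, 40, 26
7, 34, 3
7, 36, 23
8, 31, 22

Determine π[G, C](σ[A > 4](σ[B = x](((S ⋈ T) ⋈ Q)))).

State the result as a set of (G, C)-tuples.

{(36, 7), (38, 25), (40, 25)}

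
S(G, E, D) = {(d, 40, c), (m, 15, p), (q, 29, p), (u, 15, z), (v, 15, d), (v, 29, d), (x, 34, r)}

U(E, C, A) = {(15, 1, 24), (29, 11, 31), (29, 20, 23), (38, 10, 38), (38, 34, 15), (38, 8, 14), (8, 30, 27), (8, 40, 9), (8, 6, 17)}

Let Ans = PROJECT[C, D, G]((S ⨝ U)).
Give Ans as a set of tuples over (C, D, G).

{(1, d, v), (1, p, m), (1, z, u), (11, d, v), (11, p, q), (20, d, v), (20, p, q)}

Natural join on E: {(m, 15, p, 1, 24), (q, 29, p, 11, 31), (q, 29, p, 20, 23), (u, 15, z, 1, 24), (v, 15, d, 1, 24), (v, 29, d, 11, 31), (v, 29, d, 20, 23)}
π[C, D, G]: project onto (C, D, G) → {(1, d, v), (1, p, m), (1, z, u), (11, d, v), (11, p, q), (20, d, v), (20, p, q)}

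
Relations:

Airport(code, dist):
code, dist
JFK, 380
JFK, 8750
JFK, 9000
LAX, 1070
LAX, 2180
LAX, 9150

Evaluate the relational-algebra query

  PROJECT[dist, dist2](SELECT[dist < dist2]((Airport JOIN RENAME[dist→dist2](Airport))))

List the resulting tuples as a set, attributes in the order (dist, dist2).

ρ[dist→dist2]: schema becomes (code, dist2); tuples unchanged.
Natural join on code: {(JFK, 380, 380), (JFK, 380, 8750), (JFK, 380, 9000), (JFK, 8750, 380), (JFK, 8750, 8750), (JFK, 8750, 9000), (JFK, 9000, 380), (JFK, 9000, 8750), (JFK, 9000, 9000), (LAX, 1070, 1070), (LAX, 1070, 2180), (LAX, 1070, 9150), (LAX, 2180, 1070), (LAX, 2180, 2180), (LAX, 2180, 9150), (LAX, 9150, 1070), (LAX, 9150, 2180), (LAX, 9150, 9150)}
Filtering on dist < dist2 leaves {(JFK, 380, 8750), (JFK, 380, 9000), (JFK, 8750, 9000), (LAX, 1070, 2180), (LAX, 1070, 9150), (LAX, 2180, 9150)}.
π[dist, dist2]: project onto (dist, dist2) → {(1070, 2180), (1070, 9150), (2180, 9150), (380, 8750), (380, 9000), (8750, 9000)}

{(1070, 2180), (1070, 9150), (2180, 9150), (380, 8750), (380, 9000), (8750, 9000)}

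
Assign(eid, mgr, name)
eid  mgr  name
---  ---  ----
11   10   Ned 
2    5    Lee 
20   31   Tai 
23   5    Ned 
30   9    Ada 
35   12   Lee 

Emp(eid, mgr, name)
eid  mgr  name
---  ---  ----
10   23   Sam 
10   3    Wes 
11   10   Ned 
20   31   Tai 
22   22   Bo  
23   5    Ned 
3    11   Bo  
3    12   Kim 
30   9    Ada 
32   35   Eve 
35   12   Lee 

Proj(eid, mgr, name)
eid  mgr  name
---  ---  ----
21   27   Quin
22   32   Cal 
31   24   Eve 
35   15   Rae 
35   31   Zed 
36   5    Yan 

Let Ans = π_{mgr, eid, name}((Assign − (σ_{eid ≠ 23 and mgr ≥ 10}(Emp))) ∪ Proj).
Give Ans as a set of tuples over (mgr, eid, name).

{(15, 35, Rae), (24, 31, Eve), (27, 21, Quin), (31, 35, Zed), (32, 22, Cal), (5, 2, Lee), (5, 23, Ned), (5, 36, Yan), (9, 30, Ada)}

Apply σ_{eid ≠ 23 and mgr ≥ 10}; surviving tuples: {(10, 23, Sam), (11, 10, Ned), (20, 31, Tai), (22, 22, Bo), (3, 11, Bo), (3, 12, Kim), (32, 35, Eve), (35, 12, Lee)}
Set difference of the two operands is {(2, 5, Lee), (23, 5, Ned), (30, 9, Ada)}.
Set union of the two operands is {(2, 5, Lee), (21, 27, Quin), (22, 32, Cal), (23, 5, Ned), (30, 9, Ada), (31, 24, Eve), (35, 15, Rae), (35, 31, Zed), (36, 5, Yan)}.
π[mgr, eid, name]: project onto (mgr, eid, name) → {(15, 35, Rae), (24, 31, Eve), (27, 21, Quin), (31, 35, Zed), (32, 22, Cal), (5, 2, Lee), (5, 23, Ned), (5, 36, Yan), (9, 30, Ada)}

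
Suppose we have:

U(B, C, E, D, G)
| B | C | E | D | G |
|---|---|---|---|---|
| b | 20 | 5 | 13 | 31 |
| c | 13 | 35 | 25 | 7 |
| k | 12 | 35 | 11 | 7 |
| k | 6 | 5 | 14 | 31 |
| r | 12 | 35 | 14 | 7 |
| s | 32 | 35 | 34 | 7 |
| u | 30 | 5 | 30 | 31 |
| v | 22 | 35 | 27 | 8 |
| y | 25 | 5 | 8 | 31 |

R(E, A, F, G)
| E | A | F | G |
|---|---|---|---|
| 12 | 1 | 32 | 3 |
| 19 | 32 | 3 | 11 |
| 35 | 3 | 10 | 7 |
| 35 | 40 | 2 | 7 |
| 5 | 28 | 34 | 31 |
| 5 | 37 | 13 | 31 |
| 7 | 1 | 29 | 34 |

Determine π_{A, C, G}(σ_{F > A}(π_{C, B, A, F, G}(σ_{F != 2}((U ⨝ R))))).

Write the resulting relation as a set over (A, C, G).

Natural join on E, G: {(b, 20, 5, 13, 31, 28, 34), (b, 20, 5, 13, 31, 37, 13), (c, 13, 35, 25, 7, 3, 10), (c, 13, 35, 25, 7, 40, 2), (k, 12, 35, 11, 7, 3, 10), (k, 12, 35, 11, 7, 40, 2), (k, 6, 5, 14, 31, 28, 34), (k, 6, 5, 14, 31, 37, 13), (r, 12, 35, 14, 7, 3, 10), (r, 12, 35, 14, 7, 40, 2), (s, 32, 35, 34, 7, 3, 10), (s, 32, 35, 34, 7, 40, 2), (u, 30, 5, 30, 31, 28, 34), (u, 30, 5, 30, 31, 37, 13), (y, 25, 5, 8, 31, 28, 34), (y, 25, 5, 8, 31, 37, 13)}
σ[F != 2]: keep tuples satisfying F != 2 → {(b, 20, 5, 13, 31, 28, 34), (b, 20, 5, 13, 31, 37, 13), (c, 13, 35, 25, 7, 3, 10), (k, 12, 35, 11, 7, 3, 10), (k, 6, 5, 14, 31, 28, 34), (k, 6, 5, 14, 31, 37, 13), (r, 12, 35, 14, 7, 3, 10), (s, 32, 35, 34, 7, 3, 10), (u, 30, 5, 30, 31, 28, 34), (u, 30, 5, 30, 31, 37, 13), (y, 25, 5, 8, 31, 28, 34), (y, 25, 5, 8, 31, 37, 13)}
Projecting to C, B, A, F, G: {(12, k, 3, 10, 7), (12, r, 3, 10, 7), (13, c, 3, 10, 7), (20, b, 28, 34, 31), (20, b, 37, 13, 31), (25, y, 28, 34, 31), (25, y, 37, 13, 31), (30, u, 28, 34, 31), (30, u, 37, 13, 31), (32, s, 3, 10, 7), (6, k, 28, 34, 31), (6, k, 37, 13, 31)}
σ[F > A]: keep tuples satisfying F > A → {(12, k, 3, 10, 7), (12, r, 3, 10, 7), (13, c, 3, 10, 7), (20, b, 28, 34, 31), (25, y, 28, 34, 31), (30, u, 28, 34, 31), (32, s, 3, 10, 7), (6, k, 28, 34, 31)}
Projecting to A, C, G (1 duplicate(s) eliminated): {(28, 20, 31), (28, 25, 31), (28, 30, 31), (28, 6, 31), (3, 12, 7), (3, 13, 7), (3, 32, 7)}

{(28, 20, 31), (28, 25, 31), (28, 30, 31), (28, 6, 31), (3, 12, 7), (3, 13, 7), (3, 32, 7)}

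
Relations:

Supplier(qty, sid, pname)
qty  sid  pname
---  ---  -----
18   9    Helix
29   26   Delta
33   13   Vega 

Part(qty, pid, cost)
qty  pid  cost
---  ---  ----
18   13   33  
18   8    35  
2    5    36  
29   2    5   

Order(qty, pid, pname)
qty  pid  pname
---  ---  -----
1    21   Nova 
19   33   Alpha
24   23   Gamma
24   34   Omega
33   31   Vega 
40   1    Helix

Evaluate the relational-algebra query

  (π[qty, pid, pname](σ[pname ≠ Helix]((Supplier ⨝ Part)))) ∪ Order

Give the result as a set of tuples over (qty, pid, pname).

Supplier ⋈ Part (natural join on qty): {(18, 9, Helix, 13, 33), (18, 9, Helix, 8, 35), (29, 26, Delta, 2, 5)}
Selection pname ≠ Helix: {(29, 26, Delta, 2, 5)}
Keep only column(s) qty, pid, pname: {(29, 2, Delta)}
Union: {(29, 2, Delta)} with {(1, 21, Nova), (19, 33, Alpha), (24, 23, Gamma), (24, 34, Omega), (33, 31, Vega), (40, 1, Helix)} → {(1, 21, Nova), (19, 33, Alpha), (24, 23, Gamma), (24, 34, Omega), (29, 2, Delta), (33, 31, Vega), (40, 1, Helix)}

{(1, 21, Nova), (19, 33, Alpha), (24, 23, Gamma), (24, 34, Omega), (29, 2, Delta), (33, 31, Vega), (40, 1, Helix)}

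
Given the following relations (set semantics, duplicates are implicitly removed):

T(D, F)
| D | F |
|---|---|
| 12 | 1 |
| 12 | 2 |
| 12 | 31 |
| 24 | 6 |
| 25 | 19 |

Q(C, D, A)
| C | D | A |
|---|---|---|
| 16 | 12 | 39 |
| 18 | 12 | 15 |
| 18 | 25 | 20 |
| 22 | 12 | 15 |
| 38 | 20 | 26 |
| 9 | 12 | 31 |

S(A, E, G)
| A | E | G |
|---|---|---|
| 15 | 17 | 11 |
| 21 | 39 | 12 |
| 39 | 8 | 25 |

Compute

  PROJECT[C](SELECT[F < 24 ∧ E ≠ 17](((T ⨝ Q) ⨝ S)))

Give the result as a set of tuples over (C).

Joining T and Q on D yields {(12, 1, 16, 39), (12, 1, 18, 15), (12, 1, 22, 15), (12, 1, 9, 31), (12, 2, 16, 39), (12, 2, 18, 15), (12, 2, 22, 15), (12, 2, 9, 31), (12, 31, 16, 39), (12, 31, 18, 15), (12, 31, 22, 15), (12, 31, 9, 31), (25, 19, 18, 20)}.
Joining (T ⨝ Q) and S on A yields {(12, 1, 16, 39, 8, 25), (12, 1, 18, 15, 17, 11), (12, 1, 22, 15, 17, 11), (12, 2, 16, 39, 8, 25), (12, 2, 18, 15, 17, 11), (12, 2, 22, 15, 17, 11), (12, 31, 16, 39, 8, 25), (12, 31, 18, 15, 17, 11), (12, 31, 22, 15, 17, 11)}.
Selection F < 24 ∧ E ≠ 17: {(12, 1, 16, 39, 8, 25), (12, 2, 16, 39, 8, 25)}
Projecting to C (1 duplicate(s) eliminated): {16}

{16}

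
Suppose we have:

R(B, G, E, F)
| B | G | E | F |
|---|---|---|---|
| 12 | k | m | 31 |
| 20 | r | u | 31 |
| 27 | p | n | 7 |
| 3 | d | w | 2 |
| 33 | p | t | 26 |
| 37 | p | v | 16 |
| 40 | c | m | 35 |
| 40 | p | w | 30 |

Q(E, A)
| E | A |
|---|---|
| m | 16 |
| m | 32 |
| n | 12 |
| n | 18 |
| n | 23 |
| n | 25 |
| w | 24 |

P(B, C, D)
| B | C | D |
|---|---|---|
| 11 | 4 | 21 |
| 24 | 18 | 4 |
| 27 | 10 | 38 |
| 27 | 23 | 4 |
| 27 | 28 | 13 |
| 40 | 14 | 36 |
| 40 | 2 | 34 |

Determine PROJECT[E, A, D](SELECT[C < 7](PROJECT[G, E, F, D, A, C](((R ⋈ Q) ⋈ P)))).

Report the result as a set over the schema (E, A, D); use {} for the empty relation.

{(m, 16, 34), (m, 32, 34), (w, 24, 34)}

Natural join on E: {(12, k, m, 31, 16), (12, k, m, 31, 32), (27, p, n, 7, 12), (27, p, n, 7, 18), (27, p, n, 7, 23), (27, p, n, 7, 25), (3, d, w, 2, 24), (40, c, m, 35, 16), (40, c, m, 35, 32), (40, p, w, 30, 24)}
Natural join on B: {(27, p, n, 7, 12, 10, 38), (27, p, n, 7, 12, 23, 4), (27, p, n, 7, 12, 28, 13), (27, p, n, 7, 18, 10, 38), (27, p, n, 7, 18, 23, 4), (27, p, n, 7, 18, 28, 13), (27, p, n, 7, 23, 10, 38), (27, p, n, 7, 23, 23, 4), (27, p, n, 7, 23, 28, 13), (27, p, n, 7, 25, 10, 38), (27, p, n, 7, 25, 23, 4), (27, p, n, 7, 25, 28, 13), (40, c, m, 35, 16, 14, 36), (40, c, m, 35, 16, 2, 34), (40, c, m, 35, 32, 14, 36), (40, c, m, 35, 32, 2, 34), (40, p, w, 30, 24, 14, 36), (40, p, w, 30, 24, 2, 34)}
π[G, E, F, D, A, C]: project onto (G, E, F, D, A, C) → {(c, m, 35, 34, 16, 2), (c, m, 35, 34, 32, 2), (c, m, 35, 36, 16, 14), (c, m, 35, 36, 32, 14), (p, n, 7, 13, 12, 28), (p, n, 7, 13, 18, 28), (p, n, 7, 13, 23, 28), (p, n, 7, 13, 25, 28), (p, n, 7, 38, 12, 10), (p, n, 7, 38, 18, 10), (p, n, 7, 38, 23, 10), (p, n, 7, 38, 25, 10), (p, n, 7, 4, 12, 23), (p, n, 7, 4, 18, 23), (p, n, 7, 4, 23, 23), (p, n, 7, 4, 25, 23), (p, w, 30, 34, 24, 2), (p, w, 30, 36, 24, 14)}
σ[C < 7]: keep tuples satisfying C < 7 → {(c, m, 35, 34, 16, 2), (c, m, 35, 34, 32, 2), (p, w, 30, 34, 24, 2)}
π[E, A, D]: project onto (E, A, D) → {(m, 16, 34), (m, 32, 34), (w, 24, 34)}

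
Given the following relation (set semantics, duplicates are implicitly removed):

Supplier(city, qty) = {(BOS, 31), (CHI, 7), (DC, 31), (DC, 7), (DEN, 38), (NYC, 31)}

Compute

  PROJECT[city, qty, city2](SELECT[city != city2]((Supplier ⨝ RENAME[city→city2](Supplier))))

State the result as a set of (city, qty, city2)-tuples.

{(BOS, 31, DC), (BOS, 31, NYC), (CHI, 7, DC), (DC, 31, BOS), (DC, 31, NYC), (DC, 7, CHI), (NYC, 31, BOS), (NYC, 31, DC)}

ρ[city→city2]: schema becomes (city2, qty); tuples unchanged.
Supplier ⋈ RENAME[city→city2](Supplier) (natural join on qty): {(BOS, 31, BOS), (BOS, 31, DC), (BOS, 31, NYC), (CHI, 7, CHI), (CHI, 7, DC), (DC, 31, BOS), (DC, 31, DC), (DC, 31, NYC), (DC, 7, CHI), (DC, 7, DC), (DEN, 38, DEN), (NYC, 31, BOS), (NYC, 31, DC), (NYC, 31, NYC)}
Filtering on city != city2 leaves {(BOS, 31, DC), (BOS, 31, NYC), (CHI, 7, DC), (DC, 31, BOS), (DC, 31, NYC), (DC, 7, CHI), (NYC, 31, BOS), (NYC, 31, DC)}.
Projecting to city, qty, city2: {(BOS, 31, DC), (BOS, 31, NYC), (CHI, 7, DC), (DC, 31, BOS), (DC, 31, NYC), (DC, 7, CHI), (NYC, 31, BOS), (NYC, 31, DC)}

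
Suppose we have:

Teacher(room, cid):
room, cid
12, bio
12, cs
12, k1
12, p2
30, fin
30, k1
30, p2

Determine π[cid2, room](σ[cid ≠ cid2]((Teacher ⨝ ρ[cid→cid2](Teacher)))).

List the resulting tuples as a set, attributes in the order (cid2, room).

ρ[cid→cid2]: schema becomes (room, cid2); tuples unchanged.
Natural join on room: {(12, bio, bio), (12, bio, cs), (12, bio, k1), (12, bio, p2), (12, cs, bio), (12, cs, cs), (12, cs, k1), (12, cs, p2), (12, k1, bio), (12, k1, cs), (12, k1, k1), (12, k1, p2), (12, p2, bio), (12, p2, cs), (12, p2, k1), (12, p2, p2), (30, fin, fin), (30, fin, k1), (30, fin, p2), (30, k1, fin), (30, k1, k1), (30, k1, p2), (30, p2, fin), (30, p2, k1), (30, p2, p2)}
Apply σ_{cid ≠ cid2}; surviving tuples: {(12, bio, cs), (12, bio, k1), (12, bio, p2), (12, cs, bio), (12, cs, k1), (12, cs, p2), (12, k1, bio), (12, k1, cs), (12, k1, p2), (12, p2, bio), (12, p2, cs), (12, p2, k1), (30, fin, k1), (30, fin, p2), (30, k1, fin), (30, k1, p2), (30, p2, fin), (30, p2, k1)}
π_{cid2, room} gives {(bio, 12), (cs, 12), (fin, 30), (k1, 12), (k1, 30), (p2, 12), (p2, 30)} (11 duplicate(s) eliminated).

{(bio, 12), (cs, 12), (fin, 30), (k1, 12), (k1, 30), (p2, 12), (p2, 30)}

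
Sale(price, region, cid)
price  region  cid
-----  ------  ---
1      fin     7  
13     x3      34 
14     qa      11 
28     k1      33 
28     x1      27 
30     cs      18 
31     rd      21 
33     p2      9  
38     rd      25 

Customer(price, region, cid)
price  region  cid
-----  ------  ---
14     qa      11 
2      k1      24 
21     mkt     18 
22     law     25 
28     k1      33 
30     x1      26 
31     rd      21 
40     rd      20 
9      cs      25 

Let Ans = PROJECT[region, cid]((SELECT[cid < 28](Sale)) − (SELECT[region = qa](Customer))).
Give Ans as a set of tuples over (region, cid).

{(cs, 18), (fin, 7), (p2, 9), (rd, 21), (rd, 25), (x1, 27)}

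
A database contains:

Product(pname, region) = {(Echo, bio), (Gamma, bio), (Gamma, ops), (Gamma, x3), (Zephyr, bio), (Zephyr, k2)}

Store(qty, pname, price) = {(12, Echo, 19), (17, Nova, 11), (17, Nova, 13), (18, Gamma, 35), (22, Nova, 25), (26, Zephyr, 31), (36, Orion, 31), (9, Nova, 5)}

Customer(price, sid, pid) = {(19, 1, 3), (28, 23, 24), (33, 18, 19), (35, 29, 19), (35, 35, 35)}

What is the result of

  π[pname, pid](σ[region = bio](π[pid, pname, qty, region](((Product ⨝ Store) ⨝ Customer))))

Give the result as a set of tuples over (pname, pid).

{(Echo, 3), (Gamma, 19), (Gamma, 35)}

Natural join on pname: {(Echo, bio, 12, 19), (Gamma, bio, 18, 35), (Gamma, ops, 18, 35), (Gamma, x3, 18, 35), (Zephyr, bio, 26, 31), (Zephyr, k2, 26, 31)}
Natural join on price: {(Echo, bio, 12, 19, 1, 3), (Gamma, bio, 18, 35, 29, 19), (Gamma, bio, 18, 35, 35, 35), (Gamma, ops, 18, 35, 29, 19), (Gamma, ops, 18, 35, 35, 35), (Gamma, x3, 18, 35, 29, 19), (Gamma, x3, 18, 35, 35, 35)}
π_{pid, pname, qty, region} gives {(19, Gamma, 18, bio), (19, Gamma, 18, ops), (19, Gamma, 18, x3), (3, Echo, 12, bio), (35, Gamma, 18, bio), (35, Gamma, 18, ops), (35, Gamma, 18, x3)}.
Apply σ_{region = bio}; surviving tuples: {(19, Gamma, 18, bio), (3, Echo, 12, bio), (35, Gamma, 18, bio)}
π_{pname, pid} gives {(Echo, 3), (Gamma, 19), (Gamma, 35)}.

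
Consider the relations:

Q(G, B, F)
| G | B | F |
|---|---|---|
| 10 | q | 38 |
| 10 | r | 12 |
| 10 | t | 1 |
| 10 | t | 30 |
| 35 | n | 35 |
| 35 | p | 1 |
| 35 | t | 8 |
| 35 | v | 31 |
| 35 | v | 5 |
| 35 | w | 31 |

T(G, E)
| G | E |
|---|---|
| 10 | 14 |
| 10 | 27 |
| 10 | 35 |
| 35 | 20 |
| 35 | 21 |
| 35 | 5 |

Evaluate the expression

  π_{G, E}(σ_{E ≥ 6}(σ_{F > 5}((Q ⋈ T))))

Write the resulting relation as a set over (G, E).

{(10, 14), (10, 27), (10, 35), (35, 20), (35, 21)}

Q ⋈ T (natural join on G): {(10, q, 38, 14), (10, q, 38, 27), (10, q, 38, 35), (10, r, 12, 14), (10, r, 12, 27), (10, r, 12, 35), (10, t, 1, 14), (10, t, 1, 27), (10, t, 1, 35), (10, t, 30, 14), (10, t, 30, 27), (10, t, 30, 35), (35, n, 35, 20), (35, n, 35, 21), (35, n, 35, 5), (35, p, 1, 20), (35, p, 1, 21), (35, p, 1, 5), (35, t, 8, 20), (35, t, 8, 21), (35, t, 8, 5), (35, v, 31, 20), (35, v, 31, 21), (35, v, 31, 5), (35, v, 5, 20), (35, v, 5, 21), (35, v, 5, 5), (35, w, 31, 20), (35, w, 31, 21), (35, w, 31, 5)}
Selection F > 5: {(10, q, 38, 14), (10, q, 38, 27), (10, q, 38, 35), (10, r, 12, 14), (10, r, 12, 27), (10, r, 12, 35), (10, t, 30, 14), (10, t, 30, 27), (10, t, 30, 35), (35, n, 35, 20), (35, n, 35, 21), (35, n, 35, 5), (35, t, 8, 20), (35, t, 8, 21), (35, t, 8, 5), (35, v, 31, 20), (35, v, 31, 21), (35, v, 31, 5), (35, w, 31, 20), (35, w, 31, 21), (35, w, 31, 5)}
Selection E ≥ 6: {(10, q, 38, 14), (10, q, 38, 27), (10, q, 38, 35), (10, r, 12, 14), (10, r, 12, 27), (10, r, 12, 35), (10, t, 30, 14), (10, t, 30, 27), (10, t, 30, 35), (35, n, 35, 20), (35, n, 35, 21), (35, t, 8, 20), (35, t, 8, 21), (35, v, 31, 20), (35, v, 31, 21), (35, w, 31, 20), (35, w, 31, 21)}
π[G, E]: project onto (G, E) (12 duplicate(s) eliminated) → {(10, 14), (10, 27), (10, 35), (35, 20), (35, 21)}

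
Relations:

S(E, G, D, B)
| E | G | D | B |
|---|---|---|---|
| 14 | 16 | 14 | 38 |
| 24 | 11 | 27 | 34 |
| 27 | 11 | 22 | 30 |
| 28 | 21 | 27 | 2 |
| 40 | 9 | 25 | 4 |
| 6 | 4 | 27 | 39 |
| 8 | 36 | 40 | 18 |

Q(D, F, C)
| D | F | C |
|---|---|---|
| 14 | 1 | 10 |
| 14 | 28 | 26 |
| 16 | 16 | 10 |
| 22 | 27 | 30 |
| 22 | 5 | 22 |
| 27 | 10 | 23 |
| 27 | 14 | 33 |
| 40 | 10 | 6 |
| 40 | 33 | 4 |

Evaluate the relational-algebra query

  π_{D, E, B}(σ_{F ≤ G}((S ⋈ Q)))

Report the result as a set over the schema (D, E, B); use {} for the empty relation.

{(14, 14, 38), (22, 27, 30), (27, 24, 34), (27, 28, 2), (40, 8, 18)}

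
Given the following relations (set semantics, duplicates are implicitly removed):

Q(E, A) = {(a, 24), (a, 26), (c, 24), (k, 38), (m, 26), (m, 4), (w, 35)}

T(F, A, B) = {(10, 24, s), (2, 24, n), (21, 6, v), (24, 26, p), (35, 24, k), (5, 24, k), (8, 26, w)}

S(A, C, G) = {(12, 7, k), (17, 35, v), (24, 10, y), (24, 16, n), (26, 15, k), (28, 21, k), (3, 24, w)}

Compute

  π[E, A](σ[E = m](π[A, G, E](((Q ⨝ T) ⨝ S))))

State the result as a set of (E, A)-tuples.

Natural join on A: {(a, 24, 10, s), (a, 24, 2, n), (a, 24, 35, k), (a, 24, 5, k), (a, 26, 24, p), (a, 26, 8, w), (c, 24, 10, s), (c, 24, 2, n), (c, 24, 35, k), (c, 24, 5, k), (m, 26, 24, p), (m, 26, 8, w)}
Natural join on A: {(a, 24, 10, s, 10, y), (a, 24, 10, s, 16, n), (a, 24, 2, n, 10, y), (a, 24, 2, n, 16, n), (a, 24, 35, k, 10, y), (a, 24, 35, k, 16, n), (a, 24, 5, k, 10, y), (a, 24, 5, k, 16, n), (a, 26, 24, p, 15, k), (a, 26, 8, w, 15, k), (c, 24, 10, s, 10, y), (c, 24, 10, s, 16, n), (c, 24, 2, n, 10, y), (c, 24, 2, n, 16, n), (c, 24, 35, k, 10, y), (c, 24, 35, k, 16, n), (c, 24, 5, k, 10, y), (c, 24, 5, k, 16, n), (m, 26, 24, p, 15, k), (m, 26, 8, w, 15, k)}
Keep only column(s) A, G, E (14 duplicate(s) eliminated): {(24, n, a), (24, n, c), (24, y, a), (24, y, c), (26, k, a), (26, k, m)}
Filtering on E = m leaves {(26, k, m)}.
Keep only column(s) E, A: {(m, 26)}

{(m, 26)}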